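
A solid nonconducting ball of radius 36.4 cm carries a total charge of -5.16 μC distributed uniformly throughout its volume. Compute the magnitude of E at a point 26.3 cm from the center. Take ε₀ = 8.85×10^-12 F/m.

E ≈ 2.53e5 N/C

Symmetry ⇒ E = E(r) r̂. Gaussian sphere of radius r = 26.3 cm (r < R).
Only the charge within r is enclosed: Q_enc = Q·(r/R)³ = (-5.16 μC)·(26.3 cm/36.4 cm)³ = -1.946×10^-6 C.
Applying ∮E·dA = Q_enc/ε₀ with Φ = E(4πr²):
E = |Q_enc|/(4πε₀r²) = (1.946e-6)/(4π·8.85×10^-12·(0.263)²) = 2.53×10^5 N/C.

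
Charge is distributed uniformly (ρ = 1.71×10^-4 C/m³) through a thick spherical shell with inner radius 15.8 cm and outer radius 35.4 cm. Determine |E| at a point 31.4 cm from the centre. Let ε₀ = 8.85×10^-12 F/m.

E ≈ 1.76×10^6 N/C

Use a concentric Gaussian sphere at r = 31.4 cm (within the shell material, 15.8 cm < r < 35.4 cm).
Only the shell between 15.8 cm and r is enclosed: Q_enc = ρ·(4π/3)(r³ − a³) = (1.71×10^-4)·(4π/3)·((0.314)³ − (0.158)³) = 1.935e-5 C.
By Gauss's law, ∮E·dA = E·4πr² = Q_enc/ε₀.
E = |Q_enc|/(4πε₀r²) = (1.935×10^-5)/(4π·8.85×10^-12·(0.314)²) = 1.76×10^6 N/C.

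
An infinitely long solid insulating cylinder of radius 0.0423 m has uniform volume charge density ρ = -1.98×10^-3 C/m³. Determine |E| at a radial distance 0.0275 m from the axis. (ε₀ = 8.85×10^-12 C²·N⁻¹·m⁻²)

Take a coaxial cylindrical Gaussian surface of radius r = 0.0275 m and length L (r < R).
Enclosed charge per unit length: λ_enc = ρ·πr² = (-1.98×10^-3)π(0.0275)² = -4.704×10^-6 C/m.
By Gauss's law (flux through the curved wall only), E·2πrL = λ_enc L/ε₀.
E = |λ_enc|/(2πε₀r) = (4.704×10^-6)/(2π·8.85×10^-12·0.0275) = 3.08×10^6 N/C.

|E| ≈ 3.08×10^6 N/C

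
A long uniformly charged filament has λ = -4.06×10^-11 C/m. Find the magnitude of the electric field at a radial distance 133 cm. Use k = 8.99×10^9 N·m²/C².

Coaxial Gaussian cylinder, radius r = 133 cm, length L.
Q_enc = λL, so λ_enc = -4.06e-11 C/m.
Gauss's law: E·2πrL = λ_enc L/ε₀.
E = 2k|λ_enc|/r = 2(8.99×10^9)(4.06e-11)/(1.33) = 0.549 N/C.

E ≈ 0.549 N/C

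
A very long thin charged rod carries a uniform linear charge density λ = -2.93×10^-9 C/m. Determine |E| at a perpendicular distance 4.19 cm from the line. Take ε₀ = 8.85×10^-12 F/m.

|E| ≈ 1.26×10^3 N/C

By cylindrical symmetry E is radial; use a coaxial Gaussian cylinder of radius 4.19 cm and length L.
Q_enc = λL, so λ_enc = -2.93×10^-9 C/m.
Since E is radial and uniform over the curved surface, Φ = E·2πrL = Q_enc/ε₀ = λ_enc L/ε₀.
E = |λ_enc|/(2πε₀r) = (2.93×10^-9)/(2π·8.85×10^-12·0.0419) = 1.26×10^3 N/C.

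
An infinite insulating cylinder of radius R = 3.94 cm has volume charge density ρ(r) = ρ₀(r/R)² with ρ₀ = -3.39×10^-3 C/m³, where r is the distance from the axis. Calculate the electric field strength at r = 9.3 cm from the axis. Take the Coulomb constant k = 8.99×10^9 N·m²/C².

E ≈ 1.60×10^6 V/m

Coaxial Gaussian cylinder, radius r = 9.3 cm, length L (r > R, full charge per length enclosed).
λ_enc = 2π ∫₀^R ρ₀(r'/R)^2 r' dr' = 2πρ₀R²/4 = -8.266×10^-6 C/m.
Gauss's law: E·2πrL = λ_enc L/ε₀.
E = 2k|λ_enc|/r = 2(8.99×10^9)(8.266×10^-6)/(0.093) = 1.60×10^6 N/C.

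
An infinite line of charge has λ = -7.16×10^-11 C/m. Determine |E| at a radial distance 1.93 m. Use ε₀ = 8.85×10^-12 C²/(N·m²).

Choose a coaxial cylinder of radius r = 1.93 m (arbitrary length L) as the Gaussian surface.
Q_enc = λL, so λ_enc = -7.16×10^-11 C/m.
Since E is radial and uniform over the curved surface, Φ = E·2πrL = Q_enc/ε₀ = λ_enc L/ε₀.
E = |λ_enc|/(2πε₀r) = (7.16×10^-11)/(2π·8.85×10^-12·1.93) = 0.667 N/C.

|E| ≈ 0.667 N/C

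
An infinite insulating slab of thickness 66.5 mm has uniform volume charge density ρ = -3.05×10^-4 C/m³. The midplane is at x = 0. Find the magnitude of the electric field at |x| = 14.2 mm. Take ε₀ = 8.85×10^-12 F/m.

|E| ≈ 4.89e5 N/C

By symmetry E is perpendicular to the slab. A Gaussian pillbox from −14.2 mm to +14.2 mm (face area A) lies entirely within the slab.
Q_enc = ρ·(2x)·A and flux = 2EA, so 2EA = 2ρxA/ε₀ ⇒ E = |ρ|x/ε₀.
E = (3.05×10^-4)(0.0142)/(8.85×10^-12) = 4.89×10^5 N/C.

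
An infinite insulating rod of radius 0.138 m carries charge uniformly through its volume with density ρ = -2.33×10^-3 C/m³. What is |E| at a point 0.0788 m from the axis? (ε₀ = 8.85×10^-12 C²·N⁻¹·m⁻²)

By cylindrical symmetry E is radial; use a coaxial Gaussian cylinder of radius 0.0788 m and length L (r < R).
Charge inside radius r per length L is ρ·πr²·L, so λ_enc = ρπr² = -4.545×10^-5 C/m.
Gauss's law: E·2πrL = λ_enc L/ε₀.
E = |λ_enc|/(2πε₀r) = (4.545×10^-5)/(2π·8.85×10^-12·0.0788) = 1.04e7 N/C.

E ≈ 1.04e7 N/C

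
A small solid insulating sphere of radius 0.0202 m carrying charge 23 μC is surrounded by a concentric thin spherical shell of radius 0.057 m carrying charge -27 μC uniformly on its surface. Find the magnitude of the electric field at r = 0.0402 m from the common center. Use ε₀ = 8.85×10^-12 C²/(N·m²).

|E| = 1.28e8 N/C

Symmetry ⇒ E = E(r) r̂. Gaussian sphere of radius r = 0.0402 m (between the bodies, 0.0202 m < r < 0.057 m).
Only the inner charge is enclosed; the outer shell contributes nothing inside itself. Q_enc = 23 μC = 2.30e-5 C.
By Gauss's law, ∮E·dA = E·4πr² = Q_enc/ε₀.
E = |Q_enc|/(4πε₀r²) = (2.30×10^-5)/(4π·8.85×10^-12·(0.0402)²) = 1.28e8 N/C.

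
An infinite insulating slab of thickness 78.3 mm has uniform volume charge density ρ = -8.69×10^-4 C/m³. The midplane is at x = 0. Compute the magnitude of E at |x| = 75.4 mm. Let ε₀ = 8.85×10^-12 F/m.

E = 3.84×10^6 N/C

The point |x| = 75.4 mm lies outside the slab (half-thickness 0.03915 m). A symmetric pillbox spanning the full slab encloses Q_enc = ρ·d·A.
Flux = 2EA ⇒ E = |ρ|d/(2ε₀), independent of distance outside.
E = (8.69×10^-4)(0.0783)/(2·8.85×10^-12) = 3.84e6 N/C.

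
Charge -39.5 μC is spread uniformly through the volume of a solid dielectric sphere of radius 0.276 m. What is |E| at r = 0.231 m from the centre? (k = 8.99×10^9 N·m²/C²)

|E| ≈ 3.90×10^6 N/C

Use a concentric Gaussian sphere at r = 0.231 m (r < R).
For a uniform sphere the enclosed fraction is (r/R)³, so Q_enc = (-39.5 μC)(0.231/0.276)³ = -2.316×10^-5 C.
Gauss's law: E·4πr² = Q_enc/ε₀.
E = k|Q_enc|/r² = (8.99×10^9)(2.316e-5)/(0.231)² = 3.90×10^6 N/C.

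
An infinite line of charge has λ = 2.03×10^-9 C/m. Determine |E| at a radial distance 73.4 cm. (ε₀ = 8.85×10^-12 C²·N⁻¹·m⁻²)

Choose a coaxial cylinder of radius r = 73.4 cm (arbitrary length L) as the Gaussian surface.
Q_enc = λL, so λ_enc = 2.03×10^-9 C/m.
Gauss's law: E·2πrL = λ_enc L/ε₀.
E = |λ_enc|/(2πε₀r) = (2.03×10^-9)/(2π·8.85×10^-12·0.734) = 49.7 N/C.

|E| = 49.7 N/C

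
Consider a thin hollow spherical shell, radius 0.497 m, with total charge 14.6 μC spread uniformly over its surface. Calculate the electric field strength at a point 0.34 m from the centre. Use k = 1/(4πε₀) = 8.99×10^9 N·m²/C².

By spherical symmetry E is radial; choose a Gaussian sphere of radius r = 0.34 m (inside the shell, r < 0.497 m).
All the charge is outside the Gaussian surface: Q_enc = 0, hence E = 0 everywhere inside the shell.

|E| = 0 N/C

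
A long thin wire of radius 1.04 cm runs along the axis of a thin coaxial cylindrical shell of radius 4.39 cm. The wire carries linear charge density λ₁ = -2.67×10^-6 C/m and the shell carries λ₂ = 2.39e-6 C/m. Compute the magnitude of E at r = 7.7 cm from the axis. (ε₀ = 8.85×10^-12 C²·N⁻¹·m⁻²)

|E| = 6.54×10^4 N/C

Choose a coaxial cylinder of radius r = 7.7 cm (arbitrary length L) as the Gaussian surface (r > 4.39 cm, enclosing both).
λ_enc = λ₁ + λ₂ = (-2.67×10^-6) + (2.39×10^-6) = -2.80e-7 C/m.
Applying ∮E·dA = Q_enc/ε₀ with the end caps contributing no flux:
E = |λ_enc|/(2πε₀r) = (2.80e-7)/(2π·8.85×10^-12·0.077) = 6.54×10^4 N/C.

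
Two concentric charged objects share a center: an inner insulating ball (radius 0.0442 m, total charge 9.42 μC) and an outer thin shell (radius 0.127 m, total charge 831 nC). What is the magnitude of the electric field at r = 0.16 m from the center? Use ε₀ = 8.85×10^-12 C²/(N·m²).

|E| ≈ 3.60×10^6 N/C

Use a concentric Gaussian sphere at r = 0.16 m (r > 0.127 m, enclosing both).
Q_enc = (9.42 μC) + (831 nC) = 1.025×10^-5 C.
Since E is radial and uniform over the Gaussian sphere, Φ = E·4πr² = Q_enc/ε₀.
E = |Q_enc|/(4πε₀r²) = (1.025×10^-5)/(4π·8.85×10^-12·(0.16)²) = 3.60×10^6 N/C.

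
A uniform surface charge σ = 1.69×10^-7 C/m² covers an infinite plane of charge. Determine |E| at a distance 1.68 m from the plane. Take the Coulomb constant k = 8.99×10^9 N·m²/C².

E = 9.55×10^3 V/m

Choose a cylindrical pillbox piercing the sheet, end faces (area A) parallel to it.
Only the two end caps contribute flux: Φ = 2EA. With Q_enc = σA, Gauss's law gives E = |σ|/(2ε₀).
E = 2πk|σ| = 2π(8.99×10^9)(1.69×10^-7) = 9.55×10^3 N/C.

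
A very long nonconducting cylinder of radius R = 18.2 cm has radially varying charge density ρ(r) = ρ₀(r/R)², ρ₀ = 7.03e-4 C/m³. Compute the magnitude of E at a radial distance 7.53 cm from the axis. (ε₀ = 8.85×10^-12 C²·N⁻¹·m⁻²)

By cylindrical symmetry E is radial; use a coaxial Gaussian cylinder of radius 7.53 cm and length L (r < R).
Integrating ρ over the cross-section to radius r: λ_enc = (2πρ₀/R²) ∫₀^r r'^3 dr' = 2πρ₀ r^4/(4·R²) = 1.072e-6 C/m.
Gauss's law: E·2πrL = λ_enc L/ε₀.
E = |λ_enc|/(2πε₀r) = (1.072e-6)/(2π·8.85×10^-12·0.0753) = 2.56×10^5 N/C.

E ≈ 2.56×10^5 N/C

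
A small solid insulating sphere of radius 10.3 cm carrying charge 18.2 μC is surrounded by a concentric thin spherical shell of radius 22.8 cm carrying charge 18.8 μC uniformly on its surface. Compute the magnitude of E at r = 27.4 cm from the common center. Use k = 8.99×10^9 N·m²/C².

E ≈ 4.43e6 N/C

Symmetry ⇒ E = E(r) r̂. Gaussian sphere of radius r = 27.4 cm (r > 22.8 cm, enclosing both).
Q_enc = (18.2 μC) + (18.8 μC) = 3.70×10^-5 C.
Since E is radial and uniform over the Gaussian sphere, Φ = E·4πr² = Q_enc/ε₀.
E = k|Q_enc|/r² = (8.99×10^9)(3.70e-5)/(0.274)² = 4.43×10^6 N/C.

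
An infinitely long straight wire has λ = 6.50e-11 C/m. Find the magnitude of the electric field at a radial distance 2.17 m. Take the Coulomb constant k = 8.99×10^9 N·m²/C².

Choose a coaxial cylinder of radius r = 2.17 m (arbitrary length L) as the Gaussian surface.
Q_enc = λL, so λ_enc = 6.50×10^-11 C/m.
Applying ∮E·dA = Q_enc/ε₀ with the end caps contributing no flux:
E = 2k|λ_enc|/r = 2(8.99×10^9)(6.50e-11)/(2.17) = 0.539 N/C.

E = 0.539 N/C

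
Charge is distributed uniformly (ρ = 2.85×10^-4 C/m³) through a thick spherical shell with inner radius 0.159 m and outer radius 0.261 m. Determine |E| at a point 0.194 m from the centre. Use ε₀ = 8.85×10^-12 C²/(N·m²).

Take a concentric spherical Gaussian surface of radius r = 0.194 m (within the shell material, 0.159 m < r < 0.261 m).
Only the shell between 0.159 m and r is enclosed: Q_enc = ρ·(4π/3)(r³ − a³) = (2.85e-4)·(4π/3)·((0.194)³ − (0.159)³) = 3.918×10^-6 C.
Since E is radial and uniform over the Gaussian sphere, Φ = E·4πr² = Q_enc/ε₀.
E = |Q_enc|/(4πε₀r²) = (3.918×10^-6)/(4π·8.85×10^-12·(0.194)²) = 9.36e5 N/C.

E ≈ 9.36e5 V/m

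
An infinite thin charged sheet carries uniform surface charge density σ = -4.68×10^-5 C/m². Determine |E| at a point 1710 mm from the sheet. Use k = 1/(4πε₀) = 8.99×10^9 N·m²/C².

2.64×10^6 V/m

Choose a cylindrical pillbox piercing the sheet, end faces (area A) parallel to it.
Flux Φ = 2EA and Q_enc = σA, so 2EA = σA/ε₀ ⇒ E = |σ|/(2ε₀), independent of distance.
E = 2πk|σ| = 2π(8.99×10^9)(4.68×10^-5) = 2.64×10^6 N/C.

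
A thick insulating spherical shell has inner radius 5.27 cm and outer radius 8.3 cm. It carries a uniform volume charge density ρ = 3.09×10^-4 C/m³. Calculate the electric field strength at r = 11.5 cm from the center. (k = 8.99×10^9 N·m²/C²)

By spherical symmetry E is radial; choose a Gaussian sphere of radius r = 11.5 cm (r > 8.3 cm, enclosing the whole shell).
Q_enc = ρ·(4π/3)(b³ − a³) = (3.09e-4)·(4π/3)·((0.083)³ − (0.0527)³) = 5.506e-7 C.
By Gauss's law, ∮E·dA = E·4πr² = Q_enc/ε₀.
E = k|Q_enc|/r² = (8.99×10^9)(5.506×10^-7)/(0.115)² = 3.74e5 N/C.

3.74e5 V/m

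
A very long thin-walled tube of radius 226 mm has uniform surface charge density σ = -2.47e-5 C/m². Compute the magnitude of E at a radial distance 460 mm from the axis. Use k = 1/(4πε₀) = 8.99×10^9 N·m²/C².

|E| = 1.37e6 N/C

Choose a coaxial cylinder of radius r = 460 mm (arbitrary length L) as the Gaussian surface (r > 226 mm).
The whole shell is enclosed: λ_enc = σ·2πR = (-2.47e-5)·2π·(0.226) = -3.507e-5 C/m.
By Gauss's law (flux through the curved wall only), E·2πrL = λ_enc L/ε₀.
E = 2k|λ_enc|/r = 2(8.99×10^9)(3.507e-5)/(0.46) = 1.37e6 N/C.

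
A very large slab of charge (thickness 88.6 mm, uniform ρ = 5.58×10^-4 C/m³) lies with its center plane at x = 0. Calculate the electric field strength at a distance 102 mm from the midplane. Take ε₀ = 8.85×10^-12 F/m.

|E| = 2.79×10^6 N/C

The point |x| = 102 mm lies outside the slab (half-thickness 0.0443 m). A symmetric pillbox spanning the full slab encloses Q_enc = ρ·d·A.
Flux = 2EA ⇒ E = |ρ|d/(2ε₀), independent of distance outside.
E = (5.58×10^-4)(0.0886)/(2·8.85×10^-12) = 2.79×10^6 N/C.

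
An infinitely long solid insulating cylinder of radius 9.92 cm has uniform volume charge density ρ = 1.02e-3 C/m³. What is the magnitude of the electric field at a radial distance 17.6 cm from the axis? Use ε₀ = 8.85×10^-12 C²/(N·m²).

E = 3.22×10^6 V/m

Take a coaxial cylindrical Gaussian surface of radius r = 17.6 cm and length L (r > 9.92 cm, full cross-section enclosed).
λ_enc = ρ·πR² = (1.02×10^-3)π(0.0992)² = 3.153e-5 C/m.
Applying ∮E·dA = Q_enc/ε₀ with the end caps contributing no flux:
E = |λ_enc|/(2πε₀r) = (3.153×10^-5)/(2π·8.85×10^-12·0.176) = 3.22×10^6 N/C.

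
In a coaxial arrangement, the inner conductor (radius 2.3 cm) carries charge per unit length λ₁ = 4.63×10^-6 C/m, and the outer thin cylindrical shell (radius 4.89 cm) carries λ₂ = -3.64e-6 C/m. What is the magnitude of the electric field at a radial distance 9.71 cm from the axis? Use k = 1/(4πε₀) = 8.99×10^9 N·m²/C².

Take a coaxial cylindrical Gaussian surface of radius r = 9.71 cm and length L (r > 4.89 cm, enclosing both).
λ_enc = λ₁ + λ₂ = (4.63e-6) + (-3.64×10^-6) = 9.90×10^-7 C/m.
Gauss's law: E·2πrL = λ_enc L/ε₀.
E = 2k|λ_enc|/r = 2(8.99×10^9)(9.90e-7)/(0.0971) = 1.83×10^5 N/C.

1.83×10^5 N/C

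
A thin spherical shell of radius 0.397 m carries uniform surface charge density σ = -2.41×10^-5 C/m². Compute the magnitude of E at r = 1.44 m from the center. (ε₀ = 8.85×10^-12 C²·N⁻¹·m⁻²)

E ≈ 2.07×10^5 N/C

Use a concentric Gaussian sphere at r = 1.44 m (r > 0.397 m).
The entire shell is enclosed: Q_enc = σ·4πR² = (-2.41×10^-5)·4π·(0.397)² = -4.773e-5 C.
Since E is radial and uniform over the Gaussian sphere, Φ = E·4πr² = Q_enc/ε₀.
E = |Q_enc|/(4πε₀r²) = (4.773×10^-5)/(4π·8.85×10^-12·(1.44)²) = 2.07×10^5 N/C.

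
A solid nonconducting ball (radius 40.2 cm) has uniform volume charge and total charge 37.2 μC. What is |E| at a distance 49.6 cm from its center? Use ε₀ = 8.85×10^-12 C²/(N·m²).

Take a concentric spherical Gaussian surface of radius r = 49.6 cm (r > R, so the entire charge is enclosed).
Q_enc = 37.2 μC = 3.72e-5 C.
Gauss's law: E·4πr² = Q_enc/ε₀.
E = |Q_enc|/(4πε₀r²) = (3.72×10^-5)/(4π·8.85×10^-12·(0.496)²) = 1.36e6 N/C.

|E| ≈ 1.36×10^6 V/m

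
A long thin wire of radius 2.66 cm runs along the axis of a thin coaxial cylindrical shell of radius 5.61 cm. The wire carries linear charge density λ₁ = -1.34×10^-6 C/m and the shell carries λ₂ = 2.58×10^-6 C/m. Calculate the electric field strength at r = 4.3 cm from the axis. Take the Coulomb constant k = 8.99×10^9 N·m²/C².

E = 5.60×10^5 V/m

Choose a coaxial cylinder of radius r = 4.3 cm (arbitrary length L) as the Gaussian surface (between the conductors, 2.66 cm < r < 5.61 cm).
Only the inner wire is enclosed; the outer shell contributes nothing inside itself. λ_enc = λ₁ = -1.34e-6 C/m.
By Gauss's law (flux through the curved wall only), E·2πrL = λ_enc L/ε₀.
E = 2k|λ_enc|/r = 2(8.99×10^9)(1.34×10^-6)/(0.043) = 5.60×10^5 N/C.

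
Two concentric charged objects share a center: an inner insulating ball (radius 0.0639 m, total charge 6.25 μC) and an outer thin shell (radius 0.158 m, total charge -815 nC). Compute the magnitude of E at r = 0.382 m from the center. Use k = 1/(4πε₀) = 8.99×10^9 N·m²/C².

By spherical symmetry E is radial; choose a Gaussian sphere of radius r = 0.382 m (r > 0.158 m, enclosing both).
Q_enc = (6.25 μC) + (-815 nC) = 5.435×10^-6 C.
By Gauss's law, ∮E·dA = E·4πr² = Q_enc/ε₀.
E = k|Q_enc|/r² = (8.99×10^9)(5.435e-6)/(0.382)² = 3.35×10^5 N/C.

3.35×10^5 N/C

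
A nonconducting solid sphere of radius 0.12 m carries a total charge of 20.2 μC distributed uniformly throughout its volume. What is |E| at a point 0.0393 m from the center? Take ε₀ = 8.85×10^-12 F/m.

Use a concentric Gaussian sphere at r = 0.0393 m (r < R).
For a uniform sphere the enclosed fraction is (r/R)³, so Q_enc = (20.2 μC)(0.0393/0.12)³ = 7.096×10^-7 C.
Gauss's law: E·4πr² = Q_enc/ε₀.
E = |Q_enc|/(4πε₀r²) = (7.096×10^-7)/(4π·8.85×10^-12·(0.0393)²) = 4.13×10^6 N/C.

|E| = 4.13e6 V/m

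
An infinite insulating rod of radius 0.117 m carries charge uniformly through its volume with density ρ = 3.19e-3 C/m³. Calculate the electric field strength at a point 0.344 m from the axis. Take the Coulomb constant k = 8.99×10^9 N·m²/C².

Take a coaxial cylindrical Gaussian surface of radius r = 0.344 m and length L (r > 0.117 m, full cross-section enclosed).
λ_enc = ρ·πR² = (3.19×10^-3)π(0.117)² = 1.372×10^-4 C/m.
Since E is radial and uniform over the curved surface, Φ = E·2πrL = Q_enc/ε₀ = λ_enc L/ε₀.
E = 2k|λ_enc|/r = 2(8.99×10^9)(1.372×10^-4)/(0.344) = 7.17×10^6 N/C.

|E| = 7.17×10^6 N/C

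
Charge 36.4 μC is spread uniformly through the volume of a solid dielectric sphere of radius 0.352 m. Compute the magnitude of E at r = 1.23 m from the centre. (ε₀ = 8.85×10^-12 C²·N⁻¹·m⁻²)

Take a concentric spherical Gaussian surface of radius r = 1.23 m (r > R, so the entire charge is enclosed).
Q_enc = 36.4 μC = 3.64×10^-5 C.
Since E is radial and uniform over the Gaussian sphere, Φ = E·4πr² = Q_enc/ε₀.
E = |Q_enc|/(4πε₀r²) = (3.64×10^-5)/(4π·8.85×10^-12·(1.23)²) = 2.16e5 N/C.

E = 2.16×10^5 N/C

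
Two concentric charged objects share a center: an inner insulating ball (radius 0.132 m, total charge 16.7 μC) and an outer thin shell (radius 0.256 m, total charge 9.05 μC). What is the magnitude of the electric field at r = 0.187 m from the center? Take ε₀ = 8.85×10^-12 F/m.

|E| ≈ 4.29×10^6 N/C

Symmetry ⇒ E = E(r) r̂. Gaussian sphere of radius r = 0.187 m (between the bodies, 0.132 m < r < 0.256 m).
Only the inner charge is enclosed; the outer shell contributes nothing inside itself. Q_enc = 16.7 μC = 1.67×10^-5 C.
By Gauss's law, ∮E·dA = E·4πr² = Q_enc/ε₀.
E = |Q_enc|/(4πε₀r²) = (1.67×10^-5)/(4π·8.85×10^-12·(0.187)²) = 4.29e6 N/C.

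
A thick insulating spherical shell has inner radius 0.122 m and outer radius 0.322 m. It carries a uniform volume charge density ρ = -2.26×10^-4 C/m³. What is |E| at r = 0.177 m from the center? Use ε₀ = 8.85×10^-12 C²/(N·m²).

E ≈ 1.01×10^6 N/C

Symmetry ⇒ E = E(r) r̂. Gaussian sphere of radius r = 0.177 m (within the shell material, 0.122 m < r < 0.322 m).
Enclosed charge is the volume from a to r: Q_enc = (4π/3)ρ(r³ − a³) = -3.53×10^-6 C.
Since E is radial and uniform over the Gaussian sphere, Φ = E·4πr² = Q_enc/ε₀.
E = |Q_enc|/(4πε₀r²) = (3.53×10^-6)/(4π·8.85×10^-12·(0.177)²) = 1.01e6 N/C.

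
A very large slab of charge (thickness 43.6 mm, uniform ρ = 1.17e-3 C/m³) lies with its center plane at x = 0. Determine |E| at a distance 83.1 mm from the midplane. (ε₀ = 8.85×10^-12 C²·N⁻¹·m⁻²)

|E| = 2.88×10^6 N/C

The point |x| = 83.1 mm lies outside the slab (half-thickness 0.0218 m). A symmetric pillbox spanning the full slab encloses Q_enc = ρ·d·A.
Flux = 2EA ⇒ E = |ρ|d/(2ε₀), independent of distance outside.
E = (1.17×10^-3)(0.0436)/(2·8.85×10^-12) = 2.88e6 N/C.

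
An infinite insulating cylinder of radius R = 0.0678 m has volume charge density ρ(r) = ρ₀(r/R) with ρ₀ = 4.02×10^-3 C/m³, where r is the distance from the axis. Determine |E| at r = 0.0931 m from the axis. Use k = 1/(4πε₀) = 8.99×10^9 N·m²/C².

Take a coaxial cylindrical Gaussian surface of radius r = 0.0931 m and length L (r > R, full charge per length enclosed).
λ_enc = 2π ∫₀^R ρ₀(r'/R)^1 r' dr' = 2πρ₀R²/3 = 3.87×10^-5 C/m.
Gauss's law: E·2πrL = λ_enc L/ε₀.
E = 2k|λ_enc|/r = 2(8.99×10^9)(3.87×10^-5)/(0.0931) = 7.47×10^6 N/C.

E = 7.47×10^6 N/C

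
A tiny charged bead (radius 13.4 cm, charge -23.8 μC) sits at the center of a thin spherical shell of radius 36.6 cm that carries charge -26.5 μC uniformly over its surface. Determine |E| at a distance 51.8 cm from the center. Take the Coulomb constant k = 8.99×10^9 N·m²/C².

By spherical symmetry E is radial; choose a Gaussian sphere of radius r = 51.8 cm (r > 36.6 cm, enclosing both).
Q_enc = (-23.8 μC) + (-26.5 μC) = -5.03×10^-5 C.
Since E is radial and uniform over the Gaussian sphere, Φ = E·4πr² = Q_enc/ε₀.
E = k|Q_enc|/r² = (8.99×10^9)(5.03e-5)/(0.518)² = 1.69×10^6 N/C.

E ≈ 1.69×10^6 N/C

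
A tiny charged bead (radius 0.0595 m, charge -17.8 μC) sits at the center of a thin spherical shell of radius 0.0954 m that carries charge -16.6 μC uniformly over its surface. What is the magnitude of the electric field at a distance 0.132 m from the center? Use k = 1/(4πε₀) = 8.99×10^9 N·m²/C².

|E| ≈ 1.77×10^7 V/m

Take a concentric spherical Gaussian surface of radius r = 0.132 m (r > 0.0954 m, enclosing both).
Q_enc = (-17.8 μC) + (-16.6 μC) = -3.44×10^-5 C.
Gauss's law: E·4πr² = Q_enc/ε₀.
E = k|Q_enc|/r² = (8.99×10^9)(3.44×10^-5)/(0.132)² = 1.77e7 N/C.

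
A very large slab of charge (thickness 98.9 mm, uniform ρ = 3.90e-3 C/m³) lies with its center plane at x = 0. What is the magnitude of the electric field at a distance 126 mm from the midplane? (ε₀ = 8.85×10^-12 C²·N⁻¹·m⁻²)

|E| = 2.18×10^7 N/C

The point |x| = 126 mm lies outside the slab (half-thickness 0.04945 m). A symmetric pillbox spanning the full slab encloses Q_enc = ρ·d·A.
Flux = 2EA ⇒ E = |ρ|d/(2ε₀), independent of distance outside.
E = (3.90e-3)(0.0989)/(2·8.85×10^-12) = 2.18×10^7 N/C.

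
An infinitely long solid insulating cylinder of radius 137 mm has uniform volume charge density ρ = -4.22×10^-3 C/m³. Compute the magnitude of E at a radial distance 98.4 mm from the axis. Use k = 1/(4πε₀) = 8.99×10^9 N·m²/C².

By cylindrical symmetry E is radial; use a coaxial Gaussian cylinder of radius 98.4 mm and length L (r < R).
Charge inside radius r per length L is ρ·πr²·L, so λ_enc = ρπr² = -1.284e-4 C/m.
Since E is radial and uniform over the curved surface, Φ = E·2πrL = Q_enc/ε₀ = λ_enc L/ε₀.
E = 2k|λ_enc|/r = 2(8.99×10^9)(1.284×10^-4)/(0.0984) = 2.35×10^7 N/C.

E = 2.35e7 V/m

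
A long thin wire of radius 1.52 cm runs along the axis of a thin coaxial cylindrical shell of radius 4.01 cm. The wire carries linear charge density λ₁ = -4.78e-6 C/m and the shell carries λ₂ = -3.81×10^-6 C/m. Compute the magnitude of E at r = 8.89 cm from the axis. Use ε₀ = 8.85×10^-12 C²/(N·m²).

1.74×10^6 N/C

Coaxial Gaussian cylinder, radius r = 8.89 cm, length L (r > 4.01 cm, enclosing both).
λ_enc = λ₁ + λ₂ = (-4.78×10^-6) + (-3.81×10^-6) = -8.59×10^-6 C/m.
Applying ∮E·dA = Q_enc/ε₀ with the end caps contributing no flux:
E = |λ_enc|/(2πε₀r) = (8.59e-6)/(2π·8.85×10^-12·0.0889) = 1.74×10^6 N/C.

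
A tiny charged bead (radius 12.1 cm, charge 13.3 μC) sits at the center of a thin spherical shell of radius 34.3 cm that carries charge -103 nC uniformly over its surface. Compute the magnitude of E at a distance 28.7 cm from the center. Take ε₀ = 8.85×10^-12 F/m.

E = 1.45×10^6 N/C

Symmetry ⇒ E = E(r) r̂. Gaussian sphere of radius r = 28.7 cm (between the bodies, 12.1 cm < r < 34.3 cm).
The shell at 34.3 cm lies outside the Gaussian surface, so Q_enc = 13.3 μC = 1.33e-5 C.
Since E is radial and uniform over the Gaussian sphere, Φ = E·4πr² = Q_enc/ε₀.
E = |Q_enc|/(4πε₀r²) = (1.33×10^-5)/(4π·8.85×10^-12·(0.287)²) = 1.45×10^6 N/C.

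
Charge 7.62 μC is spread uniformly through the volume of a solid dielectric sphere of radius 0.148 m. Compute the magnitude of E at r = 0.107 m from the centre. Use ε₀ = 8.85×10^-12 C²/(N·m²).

Take a concentric spherical Gaussian surface of radius r = 0.107 m (r < R).
Only the charge within r is enclosed: Q_enc = Q·(r/R)³ = (7.62 μC)·(0.107 m/0.148 m)³ = 2.88e-6 C.
Applying ∮E·dA = Q_enc/ε₀ with Φ = E(4πr²):
E = |Q_enc|/(4πε₀r²) = (2.88×10^-6)/(4π·8.85×10^-12·(0.107)²) = 2.26×10^6 N/C.

|E| ≈ 2.26×10^6 V/m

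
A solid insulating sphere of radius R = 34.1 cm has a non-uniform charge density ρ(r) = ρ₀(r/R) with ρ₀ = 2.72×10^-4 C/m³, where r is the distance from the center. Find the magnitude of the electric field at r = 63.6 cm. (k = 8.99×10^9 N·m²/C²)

By spherical symmetry E is radial; choose a Gaussian sphere of radius r = 63.6 cm (r > R, all charge enclosed).
Q_enc = 4π ∫₀^R ρ₀(r'/R)^1 r'² dr' = 4πρ₀R³/4 = 3.388×10^-5 C.
Gauss's law: E·4πr² = Q_enc/ε₀.
E = k|Q_enc|/r² = (8.99×10^9)(3.388e-5)/(0.636)² = 7.53×10^5 N/C.

7.53×10^5 N/C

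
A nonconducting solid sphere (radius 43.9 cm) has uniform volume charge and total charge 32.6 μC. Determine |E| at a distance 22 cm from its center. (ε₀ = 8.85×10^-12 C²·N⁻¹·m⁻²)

7.62e5 N/C

By spherical symmetry E is radial; choose a Gaussian sphere of radius r = 22 cm (r < R).
Only the charge within r is enclosed: Q_enc = Q·(r/R)³ = (32.6 μC)·(22 cm/43.9 cm)³ = 4.103×10^-6 C.
Gauss's law: E·4πr² = Q_enc/ε₀.
E = |Q_enc|/(4πε₀r²) = (4.103×10^-6)/(4π·8.85×10^-12·(0.22)²) = 7.62e5 N/C.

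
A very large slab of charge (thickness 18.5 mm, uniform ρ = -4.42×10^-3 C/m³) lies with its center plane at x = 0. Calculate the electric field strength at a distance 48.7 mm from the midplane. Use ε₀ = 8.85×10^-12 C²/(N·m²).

The point |x| = 48.7 mm lies outside the slab (half-thickness 0.00925 m). A symmetric pillbox spanning the full slab encloses Q_enc = ρ·d·A.
Flux = 2EA ⇒ E = |ρ|d/(2ε₀), independent of distance outside.
E = (4.42×10^-3)(0.0185)/(2·8.85×10^-12) = 4.62×10^6 N/C.

|E| = 4.62×10^6 N/C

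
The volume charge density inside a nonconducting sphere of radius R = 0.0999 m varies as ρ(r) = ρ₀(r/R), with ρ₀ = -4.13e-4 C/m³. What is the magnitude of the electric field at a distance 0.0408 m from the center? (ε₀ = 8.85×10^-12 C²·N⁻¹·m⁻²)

By spherical symmetry E is radial; choose a Gaussian sphere of radius r = 0.0408 m (r < R).
Q_enc = ∫₀^r ρ(r')·4πr'² dr' = (4πρ₀/R) ∫₀^r r'^3 dr' = 4πρ₀ r^4/(4·R) = -3.599×10^-8 C.
By Gauss's law, ∮E·dA = E·4πr² = Q_enc/ε₀.
E = |Q_enc|/(4πε₀r²) = (3.599×10^-8)/(4π·8.85×10^-12·(0.0408)²) = 1.94e5 N/C.

|E| ≈ 1.94×10^5 N/C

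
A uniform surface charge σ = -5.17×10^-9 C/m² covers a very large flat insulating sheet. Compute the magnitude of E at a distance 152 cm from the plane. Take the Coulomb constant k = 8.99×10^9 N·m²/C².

The symmetry is planar: E is normal to the sheet and the same magnitude on both sides. Take a pillbox straddling the sheet with end-cap area A.
Flux Φ = 2EA and Q_enc = σA, so 2EA = σA/ε₀ ⇒ E = |σ|/(2ε₀), independent of distance.
E = 2πk|σ| = 2π(8.99×10^9)(5.17×10^-9) = 292 N/C.

E ≈ 292 N/C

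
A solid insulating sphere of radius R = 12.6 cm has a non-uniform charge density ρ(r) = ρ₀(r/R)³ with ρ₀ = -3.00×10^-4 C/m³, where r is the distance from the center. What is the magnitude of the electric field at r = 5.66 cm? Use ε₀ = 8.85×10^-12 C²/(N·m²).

|E| ≈ 2.90e4 N/C

Take a concentric spherical Gaussian surface of radius r = 5.66 cm (r < R).
Q_enc = ∫₀^r ρ(r')·4πr'² dr' = (4πρ₀/R³) ∫₀^r r'^5 dr' = 4πρ₀ r^6/(6·R³) = -1.033e-8 C.
By Gauss's law, ∮E·dA = E·4πr² = Q_enc/ε₀.
E = |Q_enc|/(4πε₀r²) = (1.033×10^-8)/(4π·8.85×10^-12·(0.0566)²) = 2.90×10^4 N/C.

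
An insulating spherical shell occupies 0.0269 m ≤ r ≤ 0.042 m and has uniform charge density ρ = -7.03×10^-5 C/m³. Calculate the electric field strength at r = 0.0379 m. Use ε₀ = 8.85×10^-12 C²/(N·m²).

Use a concentric Gaussian sphere at r = 0.0379 m (within the shell material, 0.0269 m < r < 0.042 m).
Only the shell between 0.0269 m and r is enclosed: Q_enc = ρ·(4π/3)(r³ − a³) = (-7.03×10^-5)·(4π/3)·((0.0379)³ − (0.0269)³) = -1.03×10^-8 C.
Gauss's law: E·4πr² = Q_enc/ε₀.
E = |Q_enc|/(4πε₀r²) = (1.03×10^-8)/(4π·8.85×10^-12·(0.0379)²) = 6.45×10^4 N/C.

6.45×10^4 V/m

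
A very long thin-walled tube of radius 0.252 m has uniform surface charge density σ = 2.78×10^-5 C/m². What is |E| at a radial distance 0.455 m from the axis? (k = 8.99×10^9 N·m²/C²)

|E| = 1.74×10^6 V/m

Take a coaxial cylindrical Gaussian surface of radius r = 0.455 m and length L (r > 0.252 m).
The whole shell is enclosed: λ_enc = σ·2πR = (2.78×10^-5)·2π·(0.252) = 4.402×10^-5 C/m.
By Gauss's law (flux through the curved wall only), E·2πrL = λ_enc L/ε₀.
E = 2k|λ_enc|/r = 2(8.99×10^9)(4.402×10^-5)/(0.455) = 1.74×10^6 N/C.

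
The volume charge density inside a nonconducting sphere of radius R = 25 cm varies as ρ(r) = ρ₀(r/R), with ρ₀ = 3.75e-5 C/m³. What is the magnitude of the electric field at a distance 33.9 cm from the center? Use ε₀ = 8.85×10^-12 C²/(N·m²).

E ≈ 1.44×10^5 V/m

By spherical symmetry E is radial; choose a Gaussian sphere of radius r = 33.9 cm (r > R, all charge enclosed).
Q_enc = 4π ∫₀^R ρ₀(r'/R)^1 r'² dr' = 4πρ₀R³/4 = 1.841×10^-6 C.
Gauss's law: E·4πr² = Q_enc/ε₀.
E = |Q_enc|/(4πε₀r²) = (1.841×10^-6)/(4π·8.85×10^-12·(0.339)²) = 1.44×10^5 N/C.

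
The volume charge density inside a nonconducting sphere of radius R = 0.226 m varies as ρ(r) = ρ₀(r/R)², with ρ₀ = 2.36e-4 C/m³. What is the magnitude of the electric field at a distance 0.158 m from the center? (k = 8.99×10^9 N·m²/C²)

By spherical symmetry E is radial; choose a Gaussian sphere of radius r = 0.158 m (r < R).
Q_enc = ∫₀^r ρ(r')·4πr'² dr' = (4πρ₀/R²) ∫₀^r r'^4 dr' = 4πρ₀ r^5/(5·R²) = 1.143e-6 C.
Gauss's law: E·4πr² = Q_enc/ε₀.
E = k|Q_enc|/r² = (8.99×10^9)(1.143e-6)/(0.158)² = 4.12×10^5 N/C.

E ≈ 4.12e5 N/C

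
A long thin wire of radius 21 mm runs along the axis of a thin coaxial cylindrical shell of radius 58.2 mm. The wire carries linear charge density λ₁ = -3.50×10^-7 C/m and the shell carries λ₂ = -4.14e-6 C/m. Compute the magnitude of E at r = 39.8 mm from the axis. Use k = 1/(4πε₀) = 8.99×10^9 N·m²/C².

Take a coaxial cylindrical Gaussian surface of radius r = 39.8 mm and length L (between the conductors, 21 mm < r < 58.2 mm).
The shell at 58.2 mm lies outside the Gaussian surface, so λ_enc = λ₁ = -3.50×10^-7 C/m.
Gauss's law: E·2πrL = λ_enc L/ε₀.
E = 2k|λ_enc|/r = 2(8.99×10^9)(3.50e-7)/(0.0398) = 1.58×10^5 N/C.

1.58e5 N/C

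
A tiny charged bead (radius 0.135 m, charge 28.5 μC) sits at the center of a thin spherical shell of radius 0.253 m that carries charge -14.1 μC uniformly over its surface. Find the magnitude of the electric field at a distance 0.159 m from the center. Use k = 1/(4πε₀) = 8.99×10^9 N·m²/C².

Symmetry ⇒ E = E(r) r̂. Gaussian sphere of radius r = 0.159 m (between the bodies, 0.135 m < r < 0.253 m).
Only the inner charge is enclosed; the outer shell contributes nothing inside itself. Q_enc = 28.5 μC = 2.85e-5 C.
Since E is radial and uniform over the Gaussian sphere, Φ = E·4πr² = Q_enc/ε₀.
E = k|Q_enc|/r² = (8.99×10^9)(2.85×10^-5)/(0.159)² = 1.01×10^7 N/C.

E = 1.01×10^7 V/m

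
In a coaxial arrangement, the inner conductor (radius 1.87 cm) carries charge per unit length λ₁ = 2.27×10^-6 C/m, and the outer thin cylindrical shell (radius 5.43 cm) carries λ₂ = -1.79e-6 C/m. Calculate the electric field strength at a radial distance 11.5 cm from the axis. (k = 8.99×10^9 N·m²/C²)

Coaxial Gaussian cylinder, radius r = 11.5 cm, length L (r > 5.43 cm, enclosing both).
λ_enc = λ₁ + λ₂ = (2.27e-6) + (-1.79e-6) = 4.80×10^-7 C/m.
Since E is radial and uniform over the curved surface, Φ = E·2πrL = Q_enc/ε₀ = λ_enc L/ε₀.
E = 2k|λ_enc|/r = 2(8.99×10^9)(4.80e-7)/(0.115) = 7.50×10^4 N/C.

E = 7.50×10^4 N/C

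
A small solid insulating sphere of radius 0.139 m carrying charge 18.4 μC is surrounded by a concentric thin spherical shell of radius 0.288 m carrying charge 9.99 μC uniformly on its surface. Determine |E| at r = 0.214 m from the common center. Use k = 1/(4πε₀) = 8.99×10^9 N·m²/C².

|E| = 3.61×10^6 N/C

Use a concentric Gaussian sphere at r = 0.214 m (between the bodies, 0.139 m < r < 0.288 m).
Only the inner charge is enclosed; the outer shell contributes nothing inside itself. Q_enc = 18.4 μC = 1.84×10^-5 C.
Since E is radial and uniform over the Gaussian sphere, Φ = E·4πr² = Q_enc/ε₀.
E = k|Q_enc|/r² = (8.99×10^9)(1.84×10^-5)/(0.214)² = 3.61×10^6 N/C.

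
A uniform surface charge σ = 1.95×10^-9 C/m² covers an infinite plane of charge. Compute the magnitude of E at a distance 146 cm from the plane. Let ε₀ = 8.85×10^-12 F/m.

Choose a cylindrical pillbox piercing the sheet, end faces (area A) parallel to it.
Only the two end caps contribute flux: Φ = 2EA. With Q_enc = σA, Gauss's law gives E = |σ|/(2ε₀).
E = |σ|/(2ε₀) = (1.95e-9)/(2·8.85×10^-12) = 110 N/C.

110 N/C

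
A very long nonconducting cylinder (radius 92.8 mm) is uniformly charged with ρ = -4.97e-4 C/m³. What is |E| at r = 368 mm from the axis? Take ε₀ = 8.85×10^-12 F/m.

Choose a coaxial cylinder of radius r = 368 mm (arbitrary length L) as the Gaussian surface (r > 92.8 mm, full cross-section enclosed).
λ_enc = ρ·πR² = (-4.97e-4)π(0.0928)² = -1.345×10^-5 C/m.
Applying ∮E·dA = Q_enc/ε₀ with the end caps contributing no flux:
E = |λ_enc|/(2πε₀r) = (1.345e-5)/(2π·8.85×10^-12·0.368) = 6.57×10^5 N/C.

|E| = 6.57e5 V/m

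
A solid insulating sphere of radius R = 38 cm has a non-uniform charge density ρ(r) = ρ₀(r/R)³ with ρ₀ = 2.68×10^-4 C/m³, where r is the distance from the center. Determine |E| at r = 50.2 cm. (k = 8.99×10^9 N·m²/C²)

Use a concentric Gaussian sphere at r = 50.2 cm (r > R, all charge enclosed).
Q_enc = 4π ∫₀^R ρ₀(r'/R)^3 r'² dr' = 4πρ₀R³/6 = 3.08×10^-5 C.
Gauss's law: E·4πr² = Q_enc/ε₀.
E = k|Q_enc|/r² = (8.99×10^9)(3.08e-5)/(0.502)² = 1.10e6 N/C.

1.10×10^6 N/C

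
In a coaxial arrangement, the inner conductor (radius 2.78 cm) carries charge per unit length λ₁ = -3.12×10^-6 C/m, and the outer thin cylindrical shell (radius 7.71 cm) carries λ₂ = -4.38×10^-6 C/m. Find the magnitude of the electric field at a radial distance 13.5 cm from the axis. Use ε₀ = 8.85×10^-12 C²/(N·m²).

E ≈ 9.99×10^5 N/C

Coaxial Gaussian cylinder, radius r = 13.5 cm, length L (r > 7.71 cm, enclosing both).
λ_enc = λ₁ + λ₂ = (-3.12×10^-6) + (-4.38×10^-6) = -7.50e-6 C/m.
Applying ∮E·dA = Q_enc/ε₀ with the end caps contributing no flux:
E = |λ_enc|/(2πε₀r) = (7.50×10^-6)/(2π·8.85×10^-12·0.135) = 9.99e5 N/C.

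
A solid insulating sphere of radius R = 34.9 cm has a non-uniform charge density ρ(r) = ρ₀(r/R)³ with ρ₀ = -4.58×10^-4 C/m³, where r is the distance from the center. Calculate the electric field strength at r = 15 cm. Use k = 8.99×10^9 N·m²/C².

Take a concentric spherical Gaussian surface of radius r = 15 cm (r < R).
Q_enc = ∫₀^r ρ(r')·4πr'² dr' = (4πρ₀/R³) ∫₀^r r'^5 dr' = 4πρ₀ r^6/(6·R³) = -2.57×10^-7 C.
By Gauss's law, ∮E·dA = E·4πr² = Q_enc/ε₀.
E = k|Q_enc|/r² = (8.99×10^9)(2.57e-7)/(0.15)² = 1.03e5 N/C.

E ≈ 1.03e5 N/C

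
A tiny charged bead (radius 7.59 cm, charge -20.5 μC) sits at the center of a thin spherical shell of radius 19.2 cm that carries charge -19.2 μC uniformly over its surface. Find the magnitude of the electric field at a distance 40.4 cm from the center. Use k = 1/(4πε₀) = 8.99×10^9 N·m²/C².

E = 2.19×10^6 V/m

Take a concentric spherical Gaussian surface of radius r = 40.4 cm (r > 19.2 cm, enclosing both).
Q_enc = (-20.5 μC) + (-19.2 μC) = -3.97e-5 C.
Since E is radial and uniform over the Gaussian sphere, Φ = E·4πr² = Q_enc/ε₀.
E = k|Q_enc|/r² = (8.99×10^9)(3.97×10^-5)/(0.404)² = 2.19×10^6 N/C.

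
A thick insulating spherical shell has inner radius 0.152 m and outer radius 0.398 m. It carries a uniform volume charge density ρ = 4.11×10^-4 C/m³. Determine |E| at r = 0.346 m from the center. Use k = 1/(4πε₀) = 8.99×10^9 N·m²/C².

Symmetry ⇒ E = E(r) r̂. Gaussian sphere of radius r = 0.346 m (within the shell material, 0.152 m < r < 0.398 m).
Only the shell between 0.152 m and r is enclosed: Q_enc = ρ·(4π/3)(r³ − a³) = (4.11e-4)·(4π/3)·((0.346)³ − (0.152)³) = 6.527×10^-5 C.
By Gauss's law, ∮E·dA = E·4πr² = Q_enc/ε₀.
E = k|Q_enc|/r² = (8.99×10^9)(6.527e-5)/(0.346)² = 4.90×10^6 N/C.

4.90e6 N/C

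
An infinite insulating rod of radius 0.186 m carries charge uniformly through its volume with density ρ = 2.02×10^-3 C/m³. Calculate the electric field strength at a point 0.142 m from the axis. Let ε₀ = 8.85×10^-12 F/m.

Coaxial Gaussian cylinder, radius r = 0.142 m, length L (r < R).
Enclosed charge per unit length: λ_enc = ρ·πr² = (2.02×10^-3)π(0.142)² = 1.28×10^-4 C/m.
By Gauss's law (flux through the curved wall only), E·2πrL = λ_enc L/ε₀.
E = |λ_enc|/(2πε₀r) = (1.28×10^-4)/(2π·8.85×10^-12·0.142) = 1.62e7 N/C.

E = 1.62e7 N/C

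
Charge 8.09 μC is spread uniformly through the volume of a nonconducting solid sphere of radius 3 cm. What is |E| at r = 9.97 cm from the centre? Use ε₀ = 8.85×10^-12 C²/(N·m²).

Take a concentric spherical Gaussian surface of radius r = 9.97 cm (r > R, so the entire charge is enclosed).
Q_enc = 8.09 μC = 8.09e-6 C.
By Gauss's law, ∮E·dA = E·4πr² = Q_enc/ε₀.
E = |Q_enc|/(4πε₀r²) = (8.09×10^-6)/(4π·8.85×10^-12·(0.0997)²) = 7.32×10^6 N/C.

|E| ≈ 7.32e6 N/C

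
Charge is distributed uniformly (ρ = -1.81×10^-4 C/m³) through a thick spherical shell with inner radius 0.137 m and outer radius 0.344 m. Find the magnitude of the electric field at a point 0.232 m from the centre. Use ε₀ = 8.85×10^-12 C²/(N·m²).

|E| ≈ 1.26×10^6 V/m

Symmetry ⇒ E = E(r) r̂. Gaussian sphere of radius r = 0.232 m (within the shell material, 0.137 m < r < 0.344 m).
Only the shell between 0.137 m and r is enclosed: Q_enc = ρ·(4π/3)(r³ − a³) = (-1.81e-4)·(4π/3)·((0.232)³ − (0.137)³) = -7.518e-6 C.
By Gauss's law, ∮E·dA = E·4πr² = Q_enc/ε₀.
E = |Q_enc|/(4πε₀r²) = (7.518e-6)/(4π·8.85×10^-12·(0.232)²) = 1.26×10^6 N/C.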